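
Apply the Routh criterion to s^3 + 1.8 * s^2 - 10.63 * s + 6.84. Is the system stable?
Routh array:
s^3: [1, -10.63]; s^2: [1.8, 6.84]; s^1: [-14.43]; s^0: [6.84]
First column: [1, 1.8, -14.43, 6.84]. Sign changes = 2.
No, unstable (2 RHP root(s))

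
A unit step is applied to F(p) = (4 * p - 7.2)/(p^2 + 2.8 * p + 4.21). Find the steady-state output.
FVT: lim_{t→∞} y(t) = lim_{p→0} p*Y(p) where Y(p) = F(p)/p.
= lim_{p→0} F(p) = F(0) = num(0)/den(0) = -7.2/4.21 = -1.71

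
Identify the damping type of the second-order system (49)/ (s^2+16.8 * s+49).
Standard form: ωn²/(s²+2ζωn·s+ωn²) gives ωn=7, ζ=1.2.
Overdamped (ζ = 1.2 > 1)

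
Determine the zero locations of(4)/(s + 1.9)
Numerator is a nonzero constant (4) → Zeros: none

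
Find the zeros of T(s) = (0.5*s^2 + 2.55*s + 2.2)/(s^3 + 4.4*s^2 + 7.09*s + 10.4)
Set numerator = 0: 0.5*s^2 + 2.55*s + 2.2 = 0.5*(s + 1.1)(s + 4) = 0 → Zeros: -1.1, -4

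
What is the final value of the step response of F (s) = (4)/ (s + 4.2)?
FVT: lim_{t→∞} y(t) = lim_{s→0} s*Y(s) where Y(s) = F(s)/s.
= lim_{s→0} F(s) = F(0) = num(0)/den(0) = 4/4.2 = 0.9524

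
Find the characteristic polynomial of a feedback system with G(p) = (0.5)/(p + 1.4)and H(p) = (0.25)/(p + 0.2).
Characteristic poly = G_den * H_den + G_num * H_num = (p^2 + 1.6*p + 0.28) + (0.125) = p^2 + 1.6*p + 0.405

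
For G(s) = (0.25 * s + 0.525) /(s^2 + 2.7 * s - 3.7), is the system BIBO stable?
Denominator: s^2 + 2.7*s - 3.7 = (s - 1)(s + 3.7). Poles: -3.7, 1. All Re(p)<0: No (unstable)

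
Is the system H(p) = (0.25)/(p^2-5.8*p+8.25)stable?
Denominator: p^2 - 5.8*p + 8.25 = (p - 2.5)(p - 3.3). Poles: 2.5, 3.3. All Re(p)<0: No (unstable)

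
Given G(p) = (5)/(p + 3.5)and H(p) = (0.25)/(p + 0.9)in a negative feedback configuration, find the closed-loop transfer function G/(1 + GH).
Closed-loop T = G/(1+GH).
Numerator: G_num * H_den = 5*p + 4.5.
Denominator: G_den * H_den + G_num * H_num = (p^2 + 4.4*p + 3.15) + (1.25) = p^2 + 4.4*p + 4.4.
T(p) = (5*p + 4.5)/(p^2 + 4.4*p + 4.4)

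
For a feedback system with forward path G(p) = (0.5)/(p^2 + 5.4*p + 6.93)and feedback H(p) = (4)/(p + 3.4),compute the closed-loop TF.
Closed-loop T = G/(1+GH).
Numerator: G_num * H_den = 0.5*p + 1.7.
Denominator: G_den * H_den + G_num * H_num = (p^3 + 8.8*p^2 + 25.29*p + 23.562) + (2) = p^3 + 8.8*p^2 + 25.29*p + 25.562.
T(p) = (0.5*p + 1.7)/(p^3 + 8.8*p^2 + 25.29*p + 25.562)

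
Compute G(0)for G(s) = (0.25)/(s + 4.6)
DC gain = G(0) = num(0)/den(0) = 0.25/4.6 = 0.05435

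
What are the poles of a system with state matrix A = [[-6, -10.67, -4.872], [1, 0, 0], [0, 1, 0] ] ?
Eigenvalues solve det(λI - A) = 0.
Characteristic polynomial: λ^3 + 6*λ^2 + 10.67*λ + 4.872 = 0.
Factor: (λ + 2.9)(λ + 2.4)(λ + 0.7) = 0.
Roots: -0.7, -2.4, -2.9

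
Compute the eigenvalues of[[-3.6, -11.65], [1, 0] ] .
Eigenvalues solve det(λI - A) = 0.
Characteristic polynomial: λ^2 + 3.6*λ + 11.65 = 0.
Roots: -1.8 + 2.9j, -1.8 - 2.9j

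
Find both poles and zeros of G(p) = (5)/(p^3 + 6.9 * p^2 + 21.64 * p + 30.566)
Set denominator = 0: p^3 + 6.9*p^2 + 21.64*p + 30.566 = (p + 3.1)(p^2 + 3.8*p + 9.86) = 0 → Poles: -1.9 + 2.5j, -1.9 - 2.5j, -3.1
Numerator is a nonzero constant (5) → Zeros: none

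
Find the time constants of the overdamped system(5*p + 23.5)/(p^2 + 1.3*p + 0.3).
Overdamped: real poles at -1, -0.3. τ = -1/pole → τ₁ = 1, τ₂ = 3.333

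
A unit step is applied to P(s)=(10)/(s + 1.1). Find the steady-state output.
FVT: lim_{t→∞} y(t) = lim_{s→0} s*Y(s) where Y(s) = P(s)/s.
= lim_{s→0} P(s) = P(0) = num(0)/den(0) = 10/1.1 = 9.091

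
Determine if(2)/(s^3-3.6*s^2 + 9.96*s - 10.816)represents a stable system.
Denominator: s^3 - 3.6*s^2 + 9.96*s - 10.816 = (s - 1.6)(s^2 - 2*s + 6.76). Poles: 1 + 2.4j, 1 - 2.4j, 1.6. All Re(p)<0: No (unstable)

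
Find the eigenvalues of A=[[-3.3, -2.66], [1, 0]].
Eigenvalues solve det(λI - A) = 0.
Characteristic polynomial: λ^2 + 3.3*λ + 2.66 = 0.
Factor: (λ + 1.4)(λ + 1.9) = 0.
Roots: -1.4, -1.9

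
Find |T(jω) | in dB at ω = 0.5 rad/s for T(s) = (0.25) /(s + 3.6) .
Substitute s = j*0.5: T(j0.5) = 0.0681302 - 0.00946253j.
|T(j0.5)| = sqrt(Re² + Im²) = 0.06878.
20*log₁₀(0.06878) = -23.25 dB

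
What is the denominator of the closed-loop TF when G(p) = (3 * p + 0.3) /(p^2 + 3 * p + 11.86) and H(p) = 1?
Characteristic poly = G_den * H_den + G_num * H_num = (p^2 + 3*p + 11.86) + (3*p + 0.3) = p^2 + 6*p + 12.16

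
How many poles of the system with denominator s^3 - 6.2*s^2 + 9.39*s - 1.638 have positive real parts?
s^3 - 6.2*s^2 + 9.39*s - 1.638 = (s - 3.9)(s - 0.2)(s - 2.1). Poles: 0.2, 2.1, 3.9. RHP poles (Re>0): 3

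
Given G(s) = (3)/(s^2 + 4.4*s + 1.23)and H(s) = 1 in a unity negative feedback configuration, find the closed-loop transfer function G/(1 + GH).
Closed-loop T = G/(1+GH).
Numerator: G_num * H_den = 3.
Denominator: G_den * H_den + G_num * H_num = (s^2 + 4.4*s + 1.23) + (3) = s^2 + 4.4*s + 4.23.
T(s) = (3)/(s^2 + 4.4*s + 4.23)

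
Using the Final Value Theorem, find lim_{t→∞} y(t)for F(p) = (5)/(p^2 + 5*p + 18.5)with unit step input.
FVT: lim_{t→∞} y(t) = lim_{p→0} p*Y(p) where Y(p) = F(p)/p.
= lim_{p→0} F(p) = F(0) = num(0)/den(0) = 5/18.5 = 0.2703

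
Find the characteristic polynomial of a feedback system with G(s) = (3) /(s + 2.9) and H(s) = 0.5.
Characteristic poly = G_den * H_den + G_num * H_num = (s + 2.9) + (1.5) = s + 4.4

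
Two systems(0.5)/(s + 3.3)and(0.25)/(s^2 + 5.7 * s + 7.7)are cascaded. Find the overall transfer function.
Series: H = H₁ · H₂ = (n₁·n₂)/(d₁·d₂).
Num: n₁·n₂ = 0.125. Den: d₁·d₂ = s^3 + 9*s^2 + 26.51*s + 25.41.
H(s) = (0.125)/(s^3 + 9*s^2 + 26.51*s + 25.41)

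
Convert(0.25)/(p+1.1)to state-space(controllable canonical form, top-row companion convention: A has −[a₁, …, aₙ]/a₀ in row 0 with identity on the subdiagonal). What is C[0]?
Reachable canonical form: C = numerator coefficients (right-aligned, zero-padded to length n).
num = 0.25, C = [[0.25]].
C[0] = 0.25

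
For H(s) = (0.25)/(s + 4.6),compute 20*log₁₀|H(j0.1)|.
Substitute s = j*0.1: H(j0.1) = 0.0543222 - 0.00118092j.
|H(j0.1)| = sqrt(Re² + Im²) = 0.05433.
20*log₁₀(0.05433) = -25.30 dB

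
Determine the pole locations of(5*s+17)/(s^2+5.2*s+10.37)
Set denominator = 0: s^2 + 5.2*s + 10.37 = 0 → Poles: -2.6 + 1.9j, -2.6 - 1.9j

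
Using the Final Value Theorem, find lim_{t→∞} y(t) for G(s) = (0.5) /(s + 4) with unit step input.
FVT: lim_{t→∞} y(t) = lim_{s→0} s*Y(s) where Y(s) = G(s)/s.
= lim_{s→0} G(s) = G(0) = num(0)/den(0) = 0.5/4 = 0.125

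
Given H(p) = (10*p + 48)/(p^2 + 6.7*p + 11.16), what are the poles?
Set denominator = 0: p^2 + 6.7*p + 11.16 = (p + 3.6)(p + 3.1) = 0 → Poles: -3.1, -3.6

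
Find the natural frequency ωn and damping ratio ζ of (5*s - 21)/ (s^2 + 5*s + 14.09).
Underdamped: complex pole -2.5 + 2.8j. ωn = |pole| = 3.754, ζ = -Re(pole)/ωn = 0.666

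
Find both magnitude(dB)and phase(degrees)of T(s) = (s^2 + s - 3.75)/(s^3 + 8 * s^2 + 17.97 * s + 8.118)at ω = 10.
Substitute s = j*10: T(j10) = 0.0568896 - 0.0715593j.
|T| = 20*log₁₀(sqrt(Re²+Im²)) = -20.78 dB.
∠T = atan2(Im, Re) = -51.52°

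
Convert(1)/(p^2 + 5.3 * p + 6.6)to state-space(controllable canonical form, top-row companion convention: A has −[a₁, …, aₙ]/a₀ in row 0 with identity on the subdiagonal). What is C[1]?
Reachable canonical form: C = numerator coefficients (right-aligned, zero-padded to length n).
num = 1, C = [[0, 1]].
C[1] = 1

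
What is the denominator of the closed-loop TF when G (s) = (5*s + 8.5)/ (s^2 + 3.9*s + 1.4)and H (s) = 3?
Characteristic poly = G_den * H_den + G_num * H_num = (s^2 + 3.9*s + 1.4) + (15*s + 25.5) = s^2 + 18.9*s + 26.9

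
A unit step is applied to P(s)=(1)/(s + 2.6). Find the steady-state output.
FVT: lim_{t→∞} y(t) = lim_{s→0} s*Y(s) where Y(s) = P(s)/s.
= lim_{s→0} P(s) = P(0) = num(0)/den(0) = 1/2.6 = 0.3846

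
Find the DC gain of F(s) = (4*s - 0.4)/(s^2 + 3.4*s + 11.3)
DC gain = F(0) = num(0)/den(0) = -0.4/11.3 = -0.0354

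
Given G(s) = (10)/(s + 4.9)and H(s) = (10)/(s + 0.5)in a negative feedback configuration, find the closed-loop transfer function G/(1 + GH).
Closed-loop T = G/(1+GH).
Numerator: G_num * H_den = 10*s + 5.
Denominator: G_den * H_den + G_num * H_num = (s^2 + 5.4*s + 2.45) + (100) = s^2 + 5.4*s + 102.45.
T(s) = (10*s + 5)/(s^2 + 5.4*s + 102.45)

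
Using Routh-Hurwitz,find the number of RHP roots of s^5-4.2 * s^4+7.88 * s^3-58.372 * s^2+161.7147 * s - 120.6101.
Routh array:
s^5: [1, 7.88, 161.7147]; s^4: [-4.2, -58.372, -120.6101]; s^3: [-6.0181, 132.998]; s^2: [-151.191, -120.6101]; s^1: [137.799]; s^0: [-120.6101]
First column: [1, -4.2, -6.0181, -151.191, 137.799, -120.6101]. Sign changes = RHP roots = 3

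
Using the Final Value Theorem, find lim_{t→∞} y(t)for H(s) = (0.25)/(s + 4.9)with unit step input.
FVT: lim_{t→∞} y(t) = lim_{s→0} s*Y(s) where Y(s) = H(s)/s.
= lim_{s→0} H(s) = H(0) = num(0)/den(0) = 0.25/4.9 = 0.05102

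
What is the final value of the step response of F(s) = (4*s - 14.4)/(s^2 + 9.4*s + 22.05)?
FVT: lim_{t→∞} y(t) = lim_{s→0} s*Y(s) where Y(s) = F(s)/s.
= lim_{s→0} F(s) = F(0) = num(0)/den(0) = -14.4/22.05 = -0.6531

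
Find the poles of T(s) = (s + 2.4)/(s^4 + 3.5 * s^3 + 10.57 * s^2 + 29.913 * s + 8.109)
Set denominator = 0: s^4 + 3.5*s^3 + 10.57*s^2 + 29.913*s + 8.109 = (s + 3)(s + 0.3)(s^2 + 0.2*s + 9.01) = 0 → Poles: -0.1 + 3j, -0.1 - 3j, -0.3, -3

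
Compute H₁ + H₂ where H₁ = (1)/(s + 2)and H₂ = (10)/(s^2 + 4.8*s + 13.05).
Parallel: H = H₁ + H₂ = (n₁·d₂ + n₂·d₁)/(d₁·d₂).
n₁·d₂ = s^2 + 4.8*s + 13.05. n₂·d₁ = 10*s + 20. Sum = s^2 + 14.8*s + 33.05. d₁·d₂ = s^3 + 6.8*s^2 + 22.65*s + 26.1.
H(s) = (s^2 + 14.8*s + 33.05)/(s^3 + 6.8*s^2 + 22.65*s + 26.1)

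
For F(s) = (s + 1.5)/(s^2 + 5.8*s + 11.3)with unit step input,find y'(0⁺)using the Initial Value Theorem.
IVT: y'(0⁺) = lim_{s→∞} s²·Y(s) = lim_{s→∞} s·F(s).
deg(num) = 1, deg(den) = 2, relative degree = 1, so s·F(s) → (leading num)/(leading den) = 1/1 = 1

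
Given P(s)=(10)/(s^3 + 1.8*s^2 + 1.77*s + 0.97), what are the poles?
Set denominator = 0: s^3 + 1.8*s^2 + 1.77*s + 0.97 = (s + 1)(s^2 + 0.8*s + 0.97) = 0 → Poles: -0.4 + 0.9j, -0.4 - 0.9j, -1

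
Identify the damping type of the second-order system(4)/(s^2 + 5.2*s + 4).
Standard form: ωn²/(s²+2ζωn·s+ωn²) gives ωn=2, ζ=1.3.
Overdamped (ζ = 1.3 > 1)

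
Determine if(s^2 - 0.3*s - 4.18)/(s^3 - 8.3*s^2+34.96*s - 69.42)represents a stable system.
Denominator: s^3 - 8.3*s^2 + 34.96*s - 69.42 = (s - 3.9)(s^2 - 4.4*s + 17.8). Poles: 2.2 + 3.6j, 2.2 - 3.6j, 3.9. All Re(p)<0: No (unstable)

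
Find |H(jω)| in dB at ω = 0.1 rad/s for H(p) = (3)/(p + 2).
Substitute p = j*0.1: H(j0.1) = 1.49626 - 0.074813j.
|H(j0.1)| = sqrt(Re² + Im²) = 1.498.
20*log₁₀(1.498) = 3.51 dB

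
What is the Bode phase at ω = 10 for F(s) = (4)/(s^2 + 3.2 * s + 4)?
Substitute s = j*10: F(j10) = -0.0375 - 0.0125j.
∠F(j10) = atan2(Im, Re) = atan2(-0.0125, -0.0375) = -161.57°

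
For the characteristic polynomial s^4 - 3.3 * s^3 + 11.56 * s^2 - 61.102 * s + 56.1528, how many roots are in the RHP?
s^4 - 3.3*s^3 + 11.56*s^2 - 61.102*s + 56.1528 = (s - 1.1)(s - 3.6)(s^2 + 1.4*s + 14.18). Poles: -0.7 + 3.7j, -0.7 - 3.7j, 1.1, 3.6. RHP poles (Re>0): 2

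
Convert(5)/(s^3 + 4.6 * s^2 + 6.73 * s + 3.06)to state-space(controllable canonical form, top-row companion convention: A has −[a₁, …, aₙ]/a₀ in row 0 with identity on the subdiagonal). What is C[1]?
Reachable canonical form: C = numerator coefficients (right-aligned, zero-padded to length n).
num = 5, C = [[0, 0, 5]].
C[1] = 0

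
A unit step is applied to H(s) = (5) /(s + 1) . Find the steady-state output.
FVT: lim_{t→∞} y(t) = lim_{s→0} s*Y(s) where Y(s) = H(s)/s.
= lim_{s→0} H(s) = H(0) = num(0)/den(0) = 5/1 = 5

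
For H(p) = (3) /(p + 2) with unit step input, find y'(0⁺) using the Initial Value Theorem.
IVT: y'(0⁺) = lim_{p→∞} p²·Y(p) = lim_{p→∞} p·H(p).
deg(num) = 0, deg(den) = 1, relative degree = 1, so p·H(p) → (leading num)/(leading den) = 3/1 = 3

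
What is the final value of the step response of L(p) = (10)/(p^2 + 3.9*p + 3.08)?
FVT: lim_{t→∞} y(t) = lim_{p→0} p*Y(p) where Y(p) = L(p)/p.
= lim_{p→0} L(p) = L(0) = num(0)/den(0) = 10/3.08 = 3.247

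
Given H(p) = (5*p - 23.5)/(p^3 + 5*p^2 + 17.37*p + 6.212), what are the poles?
Set denominator = 0: p^3 + 5*p^2 + 17.37*p + 6.212 = (p + 0.4)(p^2 + 4.6*p + 15.53) = 0 → Poles: -0.4, -2.3 + 3.2j, -2.3 - 3.2j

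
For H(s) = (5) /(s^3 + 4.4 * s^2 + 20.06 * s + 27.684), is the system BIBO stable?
Denominator: s^3 + 4.4*s^2 + 20.06*s + 27.684 = (s + 1.8)(s^2 + 2.6*s + 15.38). Poles: -1.3 + 3.7j, -1.3 - 3.7j, -1.8. All Re(p)<0: Yes (stable)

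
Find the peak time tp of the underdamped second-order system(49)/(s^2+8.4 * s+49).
Standard form: ωn²/(s²+2ζωn·s+ωn²) → ωn = 7, ζ = 0.6.
ωd = ωn·√(1-ζ²) = 7·√(1-0.6²) = 5.6.
tp = π/ωd = π/5.6 = 0.561 s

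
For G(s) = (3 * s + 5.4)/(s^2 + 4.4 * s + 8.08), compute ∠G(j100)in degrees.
Substitute s = j*100: G(j100) = 0.000780186 - 0.0299899j.
∠G(j100) = atan2(Im, Re) = atan2(-0.0299899, 0.000780186) = -88.51°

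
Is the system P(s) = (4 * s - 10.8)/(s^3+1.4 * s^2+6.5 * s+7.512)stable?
Denominator: s^3 + 1.4*s^2 + 6.5*s + 7.512 = (s + 1.2)(s^2 + 0.2*s + 6.26). Poles: -0.1 + 2.5j, -0.1 - 2.5j, -1.2. All Re(p)<0: Yes (stable)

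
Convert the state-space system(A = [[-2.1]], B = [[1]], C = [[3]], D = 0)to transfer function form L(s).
L(s) = C(sI - A)⁻¹B + D.
Characteristic polynomial det(sI - A) = s + 2.1.
Numerator from C·adj(sI-A)·B + D·det(sI-A) = 3.
L(s) = (3)/(s + 2.1)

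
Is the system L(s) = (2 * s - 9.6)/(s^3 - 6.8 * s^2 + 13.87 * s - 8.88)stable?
Denominator: s^3 - 6.8*s^2 + 13.87*s - 8.88 = (s - 1.6)(s - 3.7)(s - 1.5). Poles: 1.5, 1.6, 3.7. All Re(p)<0: No (unstable)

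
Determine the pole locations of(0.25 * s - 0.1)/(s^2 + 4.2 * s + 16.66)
Set denominator = 0: s^2 + 4.2*s + 16.66 = 0 → Poles: -2.1 + 3.5j, -2.1 - 3.5j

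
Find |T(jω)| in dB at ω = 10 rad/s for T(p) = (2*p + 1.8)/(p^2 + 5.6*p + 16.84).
Substitute p = j*10: T(j10) = 0.0965332 - 0.175495j.
|T(j10)| = sqrt(Re² + Im²) = 0.2003.
20*log₁₀(0.2003) = -13.97 dB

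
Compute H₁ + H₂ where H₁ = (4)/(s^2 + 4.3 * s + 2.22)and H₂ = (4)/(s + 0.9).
Parallel: H = H₁ + H₂ = (n₁·d₂ + n₂·d₁)/(d₁·d₂).
n₁·d₂ = 4*s + 3.6. n₂·d₁ = 4*s^2 + 17.2*s + 8.88. Sum = 4*s^2 + 21.2*s + 12.48. d₁·d₂ = s^3 + 5.2*s^2 + 6.09*s + 1.998.
H(s) = (4*s^2 + 21.2*s + 12.48)/(s^3 + 5.2*s^2 + 6.09*s + 1.998)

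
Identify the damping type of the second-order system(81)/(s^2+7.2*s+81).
Standard form: ωn²/(s²+2ζωn·s+ωn²) gives ωn=9, ζ=0.4.
Underdamped (ζ = 0.4 < 1)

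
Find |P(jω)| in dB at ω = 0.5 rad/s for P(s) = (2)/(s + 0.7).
Substitute s = j*0.5: P(j0.5) = 1.89189 - 1.35135j.
|P(j0.5)| = sqrt(Re² + Im²) = 2.325.
20*log₁₀(2.325) = 7.33 dB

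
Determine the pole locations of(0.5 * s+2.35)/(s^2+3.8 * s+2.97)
Set denominator = 0: s^2 + 3.8*s + 2.97 = (s + 1.1)(s + 2.7) = 0 → Poles: -1.1, -2.7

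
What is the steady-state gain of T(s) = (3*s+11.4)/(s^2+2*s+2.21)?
DC gain = T(0) = num(0)/den(0) = 11.4/2.21 = 5.158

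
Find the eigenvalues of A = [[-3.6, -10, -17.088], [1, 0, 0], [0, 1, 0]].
Eigenvalues solve det(λI - A) = 0.
Characteristic polynomial: λ^3 + 3.6*λ^2 + 10*λ + 17.088 = 0.
Factor: (λ + 2.4)(λ^2 + 1.2*λ + 7.12) = 0.
Roots: -0.6 + 2.6j, -0.6 - 2.6j, -2.4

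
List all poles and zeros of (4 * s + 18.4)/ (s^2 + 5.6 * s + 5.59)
Set denominator = 0: s^2 + 5.6*s + 5.59 = (s + 4.3)(s + 1.3) = 0 → Poles: -1.3, -4.3
Set numerator = 0: 4*s + 18.4 = 0 → Zeros: -4.6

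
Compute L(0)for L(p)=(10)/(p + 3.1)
DC gain = L(0) = num(0)/den(0) = 10/3.1 = 3.226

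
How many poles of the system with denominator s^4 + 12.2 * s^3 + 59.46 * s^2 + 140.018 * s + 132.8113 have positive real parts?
s^4 + 12.2*s^3 + 59.46*s^2 + 140.018*s + 132.8113 = (s + 2.9)(s + 4.1)(s^2 + 5.2*s + 11.17). Poles: -2.6 + 2.1j, -2.6 - 2.1j, -2.9, -4.1. RHP poles (Re>0): 0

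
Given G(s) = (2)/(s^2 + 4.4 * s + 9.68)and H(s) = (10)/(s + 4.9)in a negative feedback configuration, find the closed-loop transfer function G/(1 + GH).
Closed-loop T = G/(1+GH).
Numerator: G_num * H_den = 2*s + 9.8.
Denominator: G_den * H_den + G_num * H_num = (s^3 + 9.3*s^2 + 31.24*s + 47.432) + (20) = s^3 + 9.3*s^2 + 31.24*s + 67.432.
T(s) = (2*s + 9.8)/(s^3 + 9.3*s^2 + 31.24*s + 67.432)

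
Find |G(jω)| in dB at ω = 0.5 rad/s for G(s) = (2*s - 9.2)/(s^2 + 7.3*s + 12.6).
Substitute s = j*0.5: G(j0.5) = -0.663089 + 0.276945j.
|G(j0.5)| = sqrt(Re² + Im²) = 0.7186.
20*log₁₀(0.7186) = -2.87 dB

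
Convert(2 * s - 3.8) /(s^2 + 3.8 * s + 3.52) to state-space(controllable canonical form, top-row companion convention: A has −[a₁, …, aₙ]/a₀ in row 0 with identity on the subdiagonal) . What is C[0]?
Reachable canonical form: C = numerator coefficients (right-aligned, zero-padded to length n).
num = 2*s - 3.8, C = [[2, -3.8]].
C[0] = 2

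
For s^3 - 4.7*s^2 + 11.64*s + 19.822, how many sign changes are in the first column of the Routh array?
Routh array:
s^3: [1, 11.64]; s^2: [-4.7, 19.822]; s^1: [15.8574]; s^0: [19.822]
First column: [1, -4.7, 15.8574, 19.822]. Sign changes = 2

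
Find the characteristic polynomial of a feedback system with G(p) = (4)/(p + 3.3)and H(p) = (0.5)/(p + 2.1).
Characteristic poly = G_den * H_den + G_num * H_num = (p^2 + 5.4*p + 6.93) + (2) = p^2 + 5.4*p + 8.93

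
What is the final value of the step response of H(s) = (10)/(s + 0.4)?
FVT: lim_{t→∞} y(t) = lim_{s→0} s*Y(s) where Y(s) = H(s)/s.
= lim_{s→0} H(s) = H(0) = num(0)/den(0) = 10/0.4 = 25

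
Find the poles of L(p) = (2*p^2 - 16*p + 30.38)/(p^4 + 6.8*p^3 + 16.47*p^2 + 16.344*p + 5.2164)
Set denominator = 0: p^4 + 6.8*p^3 + 16.47*p^2 + 16.344*p + 5.2164 = (p + 1.8)(p + 2.3)(p + 2.1)(p + 0.6) = 0 → Poles: -0.6, -1.8, -2.1, -2.3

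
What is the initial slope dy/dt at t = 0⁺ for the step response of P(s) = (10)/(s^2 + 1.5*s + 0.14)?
IVT: y'(0⁺) = lim_{s→∞} s²·Y(s) = lim_{s→∞} s·P(s).
deg(num) = 0, deg(den) = 2, relative degree = 2 ≥ 2, so s·P(s) → 0. Initial slope = 0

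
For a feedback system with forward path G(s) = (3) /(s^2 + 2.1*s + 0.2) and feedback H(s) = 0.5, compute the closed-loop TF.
Closed-loop T = G/(1+GH).
Numerator: G_num * H_den = 3.
Denominator: G_den * H_den + G_num * H_num = (s^2 + 2.1*s + 0.2) + (1.5) = s^2 + 2.1*s + 1.7.
T(s) = (3)/(s^2 + 2.1*s + 1.7)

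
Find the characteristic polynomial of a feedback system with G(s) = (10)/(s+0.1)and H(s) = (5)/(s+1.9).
Characteristic poly = G_den * H_den + G_num * H_num = (s^2 + 2*s + 0.19) + (50) = s^2 + 2*s + 50.19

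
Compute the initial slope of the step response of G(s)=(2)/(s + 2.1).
IVT: y'(0⁺) = lim_{s→∞} s²·Y(s) = lim_{s→∞} s·G(s).
deg(num) = 0, deg(den) = 1, relative degree = 1, so s·G(s) → (leading num)/(leading den) = 2/1 = 2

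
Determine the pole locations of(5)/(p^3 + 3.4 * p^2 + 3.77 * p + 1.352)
Set denominator = 0: p^3 + 3.4*p^2 + 3.77*p + 1.352 = (p + 1.3)(p + 0.8)(p + 1.3) = 0 → Poles: -0.8, -1.3, -1.3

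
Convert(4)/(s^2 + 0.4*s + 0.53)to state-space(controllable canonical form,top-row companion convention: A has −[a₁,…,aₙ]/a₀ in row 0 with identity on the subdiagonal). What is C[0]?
Reachable canonical form: C = numerator coefficients (right-aligned, zero-padded to length n).
num = 4, C = [[0, 4]].
C[0] = 0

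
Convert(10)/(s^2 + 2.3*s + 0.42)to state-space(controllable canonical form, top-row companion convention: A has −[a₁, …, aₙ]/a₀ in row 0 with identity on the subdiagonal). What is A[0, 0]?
Reachable canonical form for den = s^2 + 2.3*s + 0.42: top row of A = -[a₁,a₂,...,aₙ]/a₀, ones on the subdiagonal, zeros elsewhere.
A = [[-2.3, -0.42], [1, 0]].
A[0,0] = -2.3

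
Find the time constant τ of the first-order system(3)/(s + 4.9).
First-order system: τ = -1/pole. Pole = -4.9. τ = -1/(-4.9) = 0.2041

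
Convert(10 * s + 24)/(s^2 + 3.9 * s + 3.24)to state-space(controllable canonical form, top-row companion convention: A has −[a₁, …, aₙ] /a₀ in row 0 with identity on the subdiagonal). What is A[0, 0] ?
Reachable canonical form for den = s^2 + 3.9*s + 3.24: top row of A = -[a₁,a₂,...,aₙ]/a₀, ones on the subdiagonal, zeros elsewhere.
A = [[-3.9, -3.24], [1, 0]].
A[0,0] = -3.9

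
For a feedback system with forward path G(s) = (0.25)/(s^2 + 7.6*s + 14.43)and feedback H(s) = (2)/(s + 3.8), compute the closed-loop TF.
Closed-loop T = G/(1+GH).
Numerator: G_num * H_den = 0.25*s + 0.95.
Denominator: G_den * H_den + G_num * H_num = (s^3 + 11.4*s^2 + 43.31*s + 54.834) + (0.5) = s^3 + 11.4*s^2 + 43.31*s + 55.334.
T(s) = (0.25*s + 0.95)/(s^3 + 11.4*s^2 + 43.31*s + 55.334)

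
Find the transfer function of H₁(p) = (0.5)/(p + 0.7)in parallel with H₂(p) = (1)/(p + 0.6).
Parallel: H = H₁ + H₂ = (n₁·d₂ + n₂·d₁)/(d₁·d₂).
n₁·d₂ = 0.5*p + 0.3. n₂·d₁ = p + 0.7. Sum = 1.5*p + 1. d₁·d₂ = p^2 + 1.3*p + 0.42.
H(p) = (1.5*p + 1)/(p^2 + 1.3*p + 0.42)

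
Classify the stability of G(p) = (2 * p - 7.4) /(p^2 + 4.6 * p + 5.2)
Denominator: p^2 + 4.6*p + 5.2 = (p + 2.6)(p + 2). Poles: -2, -2.6. Stable (all poles in LHP)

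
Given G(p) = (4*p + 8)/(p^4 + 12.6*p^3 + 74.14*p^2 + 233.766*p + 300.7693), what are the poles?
Set denominator = 0: p^4 + 12.6*p^3 + 74.14*p^2 + 233.766*p + 300.7693 = (p + 3.7)(p + 3.7)(p^2 + 5.2*p + 21.97) = 0 → Poles: -2.6 + 3.9j, -2.6 - 3.9j, -3.7, -3.7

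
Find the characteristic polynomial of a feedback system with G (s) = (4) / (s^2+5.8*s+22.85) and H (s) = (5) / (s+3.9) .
Characteristic poly = G_den * H_den + G_num * H_num = (s^3 + 9.7*s^2 + 45.47*s + 89.115) + (20) = s^3 + 9.7*s^2 + 45.47*s + 109.115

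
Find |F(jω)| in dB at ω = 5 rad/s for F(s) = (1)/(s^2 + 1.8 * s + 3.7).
Substitute s = j*5: F(j5) = -0.0398362 - 0.0168322j.
|F(j5)| = sqrt(Re² + Im²) = 0.04325.
20*log₁₀(0.04325) = -27.28 dB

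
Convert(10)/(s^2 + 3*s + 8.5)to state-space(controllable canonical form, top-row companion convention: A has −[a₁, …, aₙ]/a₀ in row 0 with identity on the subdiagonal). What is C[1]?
Reachable canonical form: C = numerator coefficients (right-aligned, zero-padded to length n).
num = 10, C = [[0, 10]].
C[1] = 10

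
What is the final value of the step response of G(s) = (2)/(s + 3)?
FVT: lim_{t→∞} y(t) = lim_{s→0} s*Y(s) where Y(s) = G(s)/s.
= lim_{s→0} G(s) = G(0) = num(0)/den(0) = 2/3 = 0.6667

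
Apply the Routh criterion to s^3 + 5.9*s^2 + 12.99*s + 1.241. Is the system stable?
Routh array:
s^3: [1, 12.99]; s^2: [5.9, 1.241]; s^1: [12.7797]; s^0: [1.241]
First column: [1, 5.9, 12.7797, 1.241]. Sign changes = 0.
Yes, stable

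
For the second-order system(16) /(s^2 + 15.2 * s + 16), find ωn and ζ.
Standard form: ωn²/(s²+2ζωn·s+ωn²).
const=16=ωn² → ωn=4, s coeff=15.2=2ζωn → ζ=1.9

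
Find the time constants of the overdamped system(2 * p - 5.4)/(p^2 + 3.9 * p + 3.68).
Overdamped: real poles at -2.3, -1.6. τ = -1/pole → τ₁ = 0.4348, τ₂ = 0.625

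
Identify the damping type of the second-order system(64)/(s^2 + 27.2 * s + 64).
Standard form: ωn²/(s²+2ζωn·s+ωn²) gives ωn=8, ζ=1.7.
Overdamped (ζ = 1.7 > 1)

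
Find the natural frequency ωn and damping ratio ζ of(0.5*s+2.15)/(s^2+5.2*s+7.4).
Underdamped: complex pole -2.6 + 0.8j. ωn = |pole| = 2.72, ζ = -Re(pole)/ωn = 0.9558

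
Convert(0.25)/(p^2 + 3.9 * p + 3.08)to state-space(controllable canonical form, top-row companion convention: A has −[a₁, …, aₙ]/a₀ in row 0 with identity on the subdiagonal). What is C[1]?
Reachable canonical form: C = numerator coefficients (right-aligned, zero-padded to length n).
num = 0.25, C = [[0, 0.25]].
C[1] = 0.25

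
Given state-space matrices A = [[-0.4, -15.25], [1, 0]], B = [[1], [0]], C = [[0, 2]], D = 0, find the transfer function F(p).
F(p) = C(pI - A)⁻¹B + D.
Characteristic polynomial det(pI - A) = p^2 + 0.4*p + 15.25.
Numerator from C·adj(pI-A)·B + D·det(pI-A) = 2.
F(p) = (2)/(p^2 + 0.4*p + 15.25)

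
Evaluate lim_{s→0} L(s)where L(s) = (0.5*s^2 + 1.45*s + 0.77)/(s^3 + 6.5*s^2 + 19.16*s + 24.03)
DC gain = L(0) = num(0)/den(0) = 0.77/24.03 = 0.03204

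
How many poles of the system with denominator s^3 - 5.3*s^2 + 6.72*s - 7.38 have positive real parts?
s^3 - 5.3*s^2 + 6.72*s - 7.38 = (s - 4.1)(s^2 - 1.2*s + 1.8). Poles: 0.6 + 1.2j, 0.6 - 1.2j, 4.1. RHP poles (Re>0): 3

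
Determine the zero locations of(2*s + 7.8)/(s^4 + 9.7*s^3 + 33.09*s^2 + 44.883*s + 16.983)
Set numerator = 0: 2*s + 7.8 = 0 → Zeros: -3.9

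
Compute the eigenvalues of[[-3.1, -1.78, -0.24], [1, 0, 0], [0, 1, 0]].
Eigenvalues solve det(λI - A) = 0.
Characteristic polynomial: λ^3 + 3.1*λ^2 + 1.78*λ + 0.24 = 0.
Factor: (λ + 0.2)(λ + 2.4)(λ + 0.5) = 0.
Roots: -0.2, -0.5, -2.4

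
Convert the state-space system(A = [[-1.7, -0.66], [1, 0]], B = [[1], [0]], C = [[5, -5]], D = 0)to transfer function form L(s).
L(s) = C(sI - A)⁻¹B + D.
Characteristic polynomial det(sI - A) = s^2 + 1.7*s + 0.66.
Numerator from C·adj(sI-A)·B + D·det(sI-A) = 5*s - 5.
L(s) = (5*s - 5)/(s^2 + 1.7*s + 0.66)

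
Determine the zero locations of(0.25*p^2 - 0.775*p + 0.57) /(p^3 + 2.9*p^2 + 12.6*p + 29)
Set numerator = 0: 0.25*p^2 - 0.775*p + 0.57 = 0.25*(p - 1.2)(p - 1.9) = 0 → Zeros: 1.2, 1.9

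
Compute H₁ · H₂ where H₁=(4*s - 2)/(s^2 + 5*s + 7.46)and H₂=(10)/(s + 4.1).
Series: H = H₁ · H₂ = (n₁·n₂)/(d₁·d₂).
Num: n₁·n₂ = 40*s - 20. Den: d₁·d₂ = s^3 + 9.1*s^2 + 27.96*s + 30.586.
H(s) = (40*s - 20)/(s^3 + 9.1*s^2 + 27.96*s + 30.586)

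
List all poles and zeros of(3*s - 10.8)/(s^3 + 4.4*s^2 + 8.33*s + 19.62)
Set denominator = 0: s^3 + 4.4*s^2 + 8.33*s + 19.62 = (s + 3.6)(s^2 + 0.8*s + 5.45) = 0 → Poles: -0.4 + 2.3j, -0.4 - 2.3j, -3.6
Set numerator = 0: 3*s - 10.8 = 0 → Zeros: 3.6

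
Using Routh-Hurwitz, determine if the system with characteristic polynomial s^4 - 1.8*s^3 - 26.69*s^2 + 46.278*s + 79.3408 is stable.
Routh array:
s^4: [1, -26.69, 79.3408]; s^3: [-1.8, 46.278]; s^2: [-0.98, 79.3408]; s^1: [-99.45]; s^0: [79.3408]
First column: [1, -1.8, -0.98, -99.45, 79.3408]. Sign changes = 2.
No, unstable (2 RHP root(s))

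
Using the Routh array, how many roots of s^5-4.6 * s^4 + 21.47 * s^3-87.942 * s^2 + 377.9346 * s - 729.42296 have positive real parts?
Routh array:
s^5: [1, 21.47, 377.9346]; s^4: [-4.6, -87.942, -729.42296]; s^3: [2.35217, 219.364]; s^2: [341.055, -729.42296]; s^1: [224.395]; s^0: [-729.42296]
First column: [1, -4.6, 2.35217, 341.055, 224.395, -729.42296]. Sign changes = RHP roots = 3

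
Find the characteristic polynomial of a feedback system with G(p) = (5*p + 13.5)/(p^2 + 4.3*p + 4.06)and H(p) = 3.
Characteristic poly = G_den * H_den + G_num * H_num = (p^2 + 4.3*p + 4.06) + (15*p + 40.5) = p^2 + 19.3*p + 44.56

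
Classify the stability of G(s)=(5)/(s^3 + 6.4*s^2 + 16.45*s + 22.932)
Denominator: s^3 + 6.4*s^2 + 16.45*s + 22.932 = (s + 3.6)(s^2 + 2.8*s + 6.37). Poles: -1.4 + 2.1j, -1.4 - 2.1j, -3.6. Stable (all poles in LHP)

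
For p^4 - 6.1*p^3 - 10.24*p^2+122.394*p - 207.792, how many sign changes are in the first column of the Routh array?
Routh array:
p^4: [1, -10.24, -207.792]; p^3: [-6.1, 122.394]; p^2: [9.82459, -207.792]; p^1: [-6.62219]; p^0: [-207.792]
First column: [1, -6.1, 9.82459, -6.62219, -207.792]. Sign changes = 3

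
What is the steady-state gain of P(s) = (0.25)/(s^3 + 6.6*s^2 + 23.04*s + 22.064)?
DC gain = P(0) = num(0)/den(0) = 0.25/22.064 = 0.01133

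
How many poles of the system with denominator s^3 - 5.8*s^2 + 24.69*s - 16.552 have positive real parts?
s^3 - 5.8*s^2 + 24.69*s - 16.552 = (s - 0.8)(s^2 - 5*s + 20.69). Poles: 0.8, 2.5 + 3.8j, 2.5 - 3.8j. RHP poles (Re>0): 3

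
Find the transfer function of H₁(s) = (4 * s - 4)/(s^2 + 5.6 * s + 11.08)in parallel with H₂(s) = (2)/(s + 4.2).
Parallel: H = H₁ + H₂ = (n₁·d₂ + n₂·d₁)/(d₁·d₂).
n₁·d₂ = 4*s^2 + 12.8*s - 16.8. n₂·d₁ = 2*s^2 + 11.2*s + 22.16. Sum = 6*s^2 + 24*s + 5.36. d₁·d₂ = s^3 + 9.8*s^2 + 34.6*s + 46.536.
H(s) = (6*s^2 + 24*s + 5.36)/(s^3 + 9.8*s^2 + 34.6*s + 46.536)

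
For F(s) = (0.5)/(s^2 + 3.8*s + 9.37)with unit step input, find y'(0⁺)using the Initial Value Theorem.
IVT: y'(0⁺) = lim_{s→∞} s²·Y(s) = lim_{s→∞} s·F(s).
deg(num) = 0, deg(den) = 2, relative degree = 2 ≥ 2, so s·F(s) → 0. Initial slope = 0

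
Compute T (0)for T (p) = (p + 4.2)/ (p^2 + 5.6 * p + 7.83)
DC gain = T(0) = num(0)/den(0) = 4.2/7.83 = 0.5364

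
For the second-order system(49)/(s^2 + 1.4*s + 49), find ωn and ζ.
Standard form: ωn²/(s²+2ζωn·s+ωn²).
const=49=ωn² → ωn=7, s coeff=1.4=2ζωn → ζ=0.1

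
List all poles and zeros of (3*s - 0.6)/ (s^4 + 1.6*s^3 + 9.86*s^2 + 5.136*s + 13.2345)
Set denominator = 0: s^4 + 1.6*s^3 + 9.86*s^2 + 5.136*s + 13.2345 = (s^2 + 1.2*s + 7.65)(s^2 + 0.4*s + 1.73) = 0 → Poles: -0.2 + 1.3j, -0.2 - 1.3j, -0.6 + 2.7j, -0.6 - 2.7j
Set numerator = 0: 3*s - 0.6 = 0 → Zeros: 0.2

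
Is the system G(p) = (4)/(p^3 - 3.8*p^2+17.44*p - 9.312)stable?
Denominator: p^3 - 3.8*p^2 + 17.44*p - 9.312 = (p - 0.6)(p^2 - 3.2*p + 15.52). Poles: 0.6, 1.6 + 3.6j, 1.6 - 3.6j. All Re(p)<0: No (unstable)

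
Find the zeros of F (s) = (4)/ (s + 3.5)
Numerator is a nonzero constant (4) → Zeros: none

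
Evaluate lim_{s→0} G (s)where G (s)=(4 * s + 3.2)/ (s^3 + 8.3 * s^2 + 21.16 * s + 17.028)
DC gain = G(0) = num(0)/den(0) = 3.2/17.028 = 0.1879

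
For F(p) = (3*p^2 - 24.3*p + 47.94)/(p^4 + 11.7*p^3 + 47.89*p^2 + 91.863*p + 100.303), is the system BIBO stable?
Denominator: p^4 + 11.7*p^3 + 47.89*p^2 + 91.863*p + 100.303 = (p + 4.6)(p + 4.9)(p^2 + 2.2*p + 4.45). Poles: -1.1 + 1.8j, -1.1 - 1.8j, -4.6, -4.9. All Re(p)<0: Yes (stable)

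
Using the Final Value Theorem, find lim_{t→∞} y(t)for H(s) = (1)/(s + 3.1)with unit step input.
FVT: lim_{t→∞} y(t) = lim_{s→0} s*Y(s) where Y(s) = H(s)/s.
= lim_{s→0} H(s) = H(0) = num(0)/den(0) = 1/3.1 = 0.3226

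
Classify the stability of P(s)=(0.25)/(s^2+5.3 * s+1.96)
Denominator: s^2 + 5.3*s + 1.96 = (s + 0.4)(s + 4.9). Poles: -0.4, -4.9. Stable (all poles in LHP)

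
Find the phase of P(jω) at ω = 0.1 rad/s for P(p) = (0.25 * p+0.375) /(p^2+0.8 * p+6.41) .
Substitute p = j*0.1: P(j0.1) = 0.0586334 + 0.00317333j.
∠P(j0.1) = atan2(Im, Re) = atan2(0.00317333, 0.0586334) = 3.10°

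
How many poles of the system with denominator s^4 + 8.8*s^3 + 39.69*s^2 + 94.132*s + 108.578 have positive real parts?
s^4 + 8.8*s^3 + 39.69*s^2 + 94.132*s + 108.578 = (s^2 + 5.2*s + 9.32)(s^2 + 3.6*s + 11.65). Poles: -1.8 + 2.9j, -1.8 - 2.9j, -2.6 + 1.6j, -2.6 - 1.6j. RHP poles (Re>0): 0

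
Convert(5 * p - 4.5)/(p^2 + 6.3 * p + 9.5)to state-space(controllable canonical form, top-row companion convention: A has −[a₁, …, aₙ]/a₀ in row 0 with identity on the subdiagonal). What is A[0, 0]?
Reachable canonical form for den = p^2 + 6.3*p + 9.5: top row of A = -[a₁,a₂,...,aₙ]/a₀, ones on the subdiagonal, zeros elsewhere.
A = [[-6.3, -9.5], [1, 0]].
A[0,0] = -6.3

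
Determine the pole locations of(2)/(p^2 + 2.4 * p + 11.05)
Set denominator = 0: p^2 + 2.4*p + 11.05 = 0 → Poles: -1.2 + 3.1j, -1.2 - 3.1j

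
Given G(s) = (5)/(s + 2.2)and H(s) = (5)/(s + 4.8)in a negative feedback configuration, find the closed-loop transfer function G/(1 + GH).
Closed-loop T = G/(1+GH).
Numerator: G_num * H_den = 5*s + 24.
Denominator: G_den * H_den + G_num * H_num = (s^2 + 7*s + 10.56) + (25) = s^2 + 7*s + 35.56.
T(s) = (5*s + 24)/(s^2 + 7*s + 35.56)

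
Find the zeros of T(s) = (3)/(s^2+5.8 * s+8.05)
Numerator is a nonzero constant (3) → Zeros: none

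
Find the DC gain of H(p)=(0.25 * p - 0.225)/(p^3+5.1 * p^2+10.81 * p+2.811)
DC gain = H(0) = num(0)/den(0) = -0.225/2.811 = -0.08004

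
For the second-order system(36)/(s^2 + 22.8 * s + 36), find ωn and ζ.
Standard form: ωn²/(s²+2ζωn·s+ωn²).
const=36=ωn² → ωn=6, s coeff=22.8=2ζωn → ζ=1.9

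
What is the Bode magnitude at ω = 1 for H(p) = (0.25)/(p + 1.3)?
Substitute p = j*1: H(j1) = 0.120818 - 0.0929368j.
|H(j1)| = sqrt(Re² + Im²) = 0.1524.
20*log₁₀(0.1524) = -16.34 dB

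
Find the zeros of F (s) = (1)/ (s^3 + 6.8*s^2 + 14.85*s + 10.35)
Numerator is a nonzero constant (1) → Zeros: none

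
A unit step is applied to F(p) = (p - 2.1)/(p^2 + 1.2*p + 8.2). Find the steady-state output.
FVT: lim_{t→∞} y(t) = lim_{p→0} p*Y(p) where Y(p) = F(p)/p.
= lim_{p→0} F(p) = F(0) = num(0)/den(0) = -2.1/8.2 = -0.2561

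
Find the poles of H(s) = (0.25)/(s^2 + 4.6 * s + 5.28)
Set denominator = 0: s^2 + 4.6*s + 5.28 = (s + 2.2)(s + 2.4) = 0 → Poles: -2.2, -2.4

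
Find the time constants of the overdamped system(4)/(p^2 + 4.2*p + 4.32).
Overdamped: real poles at -1.8, -2.4. τ = -1/pole → τ₁ = 0.5556, τ₂ = 0.4167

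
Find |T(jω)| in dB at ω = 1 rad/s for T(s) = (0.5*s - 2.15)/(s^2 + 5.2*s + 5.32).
Substitute s = j*1: T(j1) = -0.146338 + 0.291888j.
|T(j1)| = sqrt(Re² + Im²) = 0.3265.
20*log₁₀(0.3265) = -9.72 dB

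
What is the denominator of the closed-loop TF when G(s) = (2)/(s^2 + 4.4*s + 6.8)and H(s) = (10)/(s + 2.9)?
Characteristic poly = G_den * H_den + G_num * H_num = (s^3 + 7.3*s^2 + 19.56*s + 19.72) + (20) = s^3 + 7.3*s^2 + 19.56*s + 39.72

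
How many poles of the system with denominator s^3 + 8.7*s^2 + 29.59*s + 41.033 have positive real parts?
s^3 + 8.7*s^2 + 29.59*s + 41.033 = (s + 3.7)(s^2 + 5*s + 11.09). Poles: -2.5 + 2.2j, -2.5 - 2.2j, -3.7. RHP poles (Re>0): 0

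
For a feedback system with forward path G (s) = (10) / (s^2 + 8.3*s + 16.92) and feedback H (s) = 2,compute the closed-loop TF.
Closed-loop T = G/(1+GH).
Numerator: G_num * H_den = 10.
Denominator: G_den * H_den + G_num * H_num = (s^2 + 8.3*s + 16.92) + (20) = s^2 + 8.3*s + 36.92.
T(s) = (10)/(s^2 + 8.3*s + 36.92)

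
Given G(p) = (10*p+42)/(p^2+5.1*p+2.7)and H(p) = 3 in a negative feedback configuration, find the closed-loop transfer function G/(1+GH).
Closed-loop T = G/(1+GH).
Numerator: G_num * H_den = 10*p + 42.
Denominator: G_den * H_den + G_num * H_num = (p^2 + 5.1*p + 2.7) + (30*p + 126) = p^2 + 35.1*p + 128.7.
T(p) = (10*p + 42)/(p^2 + 35.1*p + 128.7)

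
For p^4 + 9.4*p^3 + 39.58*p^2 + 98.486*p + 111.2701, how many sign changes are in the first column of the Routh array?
Routh array:
p^4: [1, 39.58, 111.2701]; p^3: [9.4, 98.486]; p^2: [29.1028, 111.2701]; p^1: [62.5465]; p^0: [111.2701]
First column: [1, 9.4, 29.1028, 62.5465, 111.2701]. Sign changes = 0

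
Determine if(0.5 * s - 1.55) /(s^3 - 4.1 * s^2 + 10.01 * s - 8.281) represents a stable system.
Denominator: s^3 - 4.1*s^2 + 10.01*s - 8.281 = (s - 1.3)(s^2 - 2.8*s + 6.37). Poles: 1.3, 1.4 + 2.1j, 1.4 - 2.1j. All Re(p)<0: No (unstable)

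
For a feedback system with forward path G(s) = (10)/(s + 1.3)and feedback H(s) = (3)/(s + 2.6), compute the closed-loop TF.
Closed-loop T = G/(1+GH).
Numerator: G_num * H_den = 10*s + 26.
Denominator: G_den * H_den + G_num * H_num = (s^2 + 3.9*s + 3.38) + (30) = s^2 + 3.9*s + 33.38.
T(s) = (10*s + 26)/(s^2 + 3.9*s + 33.38)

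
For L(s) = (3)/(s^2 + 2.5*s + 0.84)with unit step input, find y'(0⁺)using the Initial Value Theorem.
IVT: y'(0⁺) = lim_{s→∞} s²·Y(s) = lim_{s→∞} s·L(s).
deg(num) = 0, deg(den) = 2, relative degree = 2 ≥ 2, so s·L(s) → 0. Initial slope = 0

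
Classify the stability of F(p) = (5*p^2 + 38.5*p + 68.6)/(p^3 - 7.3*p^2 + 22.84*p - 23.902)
Denominator: p^3 - 7.3*p^2 + 22.84*p - 23.902 = (p - 1.9)(p^2 - 5.4*p + 12.58). Poles: 1.9, 2.7 + 2.3j, 2.7 - 2.3j. Unstable (3 pole(s) in RHP)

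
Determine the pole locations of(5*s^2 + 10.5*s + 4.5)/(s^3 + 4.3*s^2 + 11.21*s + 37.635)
Set denominator = 0: s^3 + 4.3*s^2 + 11.21*s + 37.635 = (s + 3.9)(s^2 + 0.4*s + 9.65) = 0 → Poles: -0.2 + 3.1j, -0.2 - 3.1j, -3.9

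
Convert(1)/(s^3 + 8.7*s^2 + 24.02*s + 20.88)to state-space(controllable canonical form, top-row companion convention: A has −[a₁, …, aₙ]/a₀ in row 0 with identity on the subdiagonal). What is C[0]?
Reachable canonical form: C = numerator coefficients (right-aligned, zero-padded to length n).
num = 1, C = [[0, 0, 1]].
C[0] = 0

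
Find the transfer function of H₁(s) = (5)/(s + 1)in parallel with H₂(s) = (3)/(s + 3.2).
Parallel: H = H₁ + H₂ = (n₁·d₂ + n₂·d₁)/(d₁·d₂).
n₁·d₂ = 5*s + 16. n₂·d₁ = 3*s + 3. Sum = 8*s + 19. d₁·d₂ = s^2 + 4.2*s + 3.2.
H(s) = (8*s + 19)/(s^2 + 4.2*s + 3.2)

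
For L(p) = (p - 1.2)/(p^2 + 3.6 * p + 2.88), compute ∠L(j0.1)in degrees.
Substitute p = j*0.1: L(j0.1) = -0.407339 + 0.085938j.
∠L(j0.1) = atan2(Im, Re) = atan2(0.085938, -0.407339) = 168.09°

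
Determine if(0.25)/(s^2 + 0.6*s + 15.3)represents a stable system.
Denominator: s^2 + 0.6*s + 15.3. Poles: -0.3 + 3.9j, -0.3 - 3.9j. All Re(p)<0: Yes (stable)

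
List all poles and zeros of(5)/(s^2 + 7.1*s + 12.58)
Set denominator = 0: s^2 + 7.1*s + 12.58 = (s + 3.4)(s + 3.7) = 0 → Poles: -3.4, -3.7
Numerator is a nonzero constant (5) → Zeros: none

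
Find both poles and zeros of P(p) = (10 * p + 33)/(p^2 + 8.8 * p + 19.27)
Set denominator = 0: p^2 + 8.8*p + 19.27 = (p + 4.1)(p + 4.7) = 0 → Poles: -4.1, -4.7
Set numerator = 0: 10*p + 33 = 0 → Zeros: -3.3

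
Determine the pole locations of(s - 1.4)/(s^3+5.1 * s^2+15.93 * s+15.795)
Set denominator = 0: s^3 + 5.1*s^2 + 15.93*s + 15.795 = (s + 1.5)(s^2 + 3.6*s + 10.53) = 0 → Poles: -1.5, -1.8 + 2.7j, -1.8 - 2.7j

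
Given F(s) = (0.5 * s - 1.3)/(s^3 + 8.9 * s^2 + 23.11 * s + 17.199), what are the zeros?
Set numerator = 0: 0.5*s - 1.3 = 0 → Zeros: 2.6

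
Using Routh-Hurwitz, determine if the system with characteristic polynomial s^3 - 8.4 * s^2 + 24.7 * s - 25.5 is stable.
Routh array:
s^3: [1, 24.7]; s^2: [-8.4, -25.5]; s^1: [21.6643]; s^0: [-25.5]
First column: [1, -8.4, 21.6643, -25.5]. Sign changes = 3.
No, unstable (3 RHP root(s))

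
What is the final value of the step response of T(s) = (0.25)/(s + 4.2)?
FVT: lim_{t→∞} y(t) = lim_{s→0} s*Y(s) where Y(s) = T(s)/s.
= lim_{s→0} T(s) = T(0) = num(0)/den(0) = 0.25/4.2 = 0.05952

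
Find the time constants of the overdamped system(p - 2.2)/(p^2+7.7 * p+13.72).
Overdamped: real poles at -2.8, -4.9. τ = -1/pole → τ₁ = 0.3571, τ₂ = 0.2041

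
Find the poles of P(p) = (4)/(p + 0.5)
Set denominator = 0: p + 0.5 = 0 → Poles: -0.5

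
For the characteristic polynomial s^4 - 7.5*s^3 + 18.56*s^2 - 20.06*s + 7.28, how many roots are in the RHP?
s^4 - 7.5*s^3 + 18.56*s^2 - 20.06*s + 7.28 = (s - 4)(s - 0.7)(s^2 - 2.8*s + 2.6). Poles: 0.7, 1.4 + 0.8j, 1.4 - 0.8j, 4. RHP poles (Re>0): 4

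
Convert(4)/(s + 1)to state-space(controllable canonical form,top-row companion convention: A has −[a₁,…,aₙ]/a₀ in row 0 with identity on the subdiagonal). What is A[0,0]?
Reachable canonical form for den = s + 1: top row of A = -[a₁,a₂,...,aₙ]/a₀, ones on the subdiagonal, zeros elsewhere.
A = [[-1]].
A[0,0] = -1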